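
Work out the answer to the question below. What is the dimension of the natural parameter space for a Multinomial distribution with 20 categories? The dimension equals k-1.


Exponential family dimension calculation:
For Multinomial with k=20 categories, dim = k-1 = 19.

19


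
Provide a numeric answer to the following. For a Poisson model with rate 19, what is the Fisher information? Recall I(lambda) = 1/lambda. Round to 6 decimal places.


Fisher information for Poisson: I(lambda) = 1/lambda.
lambda = 19.
I(lambda) = 1/19 = 0.052632

0.052632


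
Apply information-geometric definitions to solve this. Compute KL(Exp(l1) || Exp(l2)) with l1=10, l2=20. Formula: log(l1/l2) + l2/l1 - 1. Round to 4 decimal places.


KL divergence for exponential family:
KL = log(l1/l2) + l2/l1 - 1.
log(10/20) = -0.693147.
20/10 = 2.0.
KL = -0.693147 + 2.0 - 1 = 0.3069

0.3069


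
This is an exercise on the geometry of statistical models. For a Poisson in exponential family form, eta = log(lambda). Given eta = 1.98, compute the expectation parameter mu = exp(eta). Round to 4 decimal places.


Expectation parameter for Poisson exponential family:
mu = exp(eta).
eta = 1.98.
mu = exp(1.98) = 7.2427

7.2427


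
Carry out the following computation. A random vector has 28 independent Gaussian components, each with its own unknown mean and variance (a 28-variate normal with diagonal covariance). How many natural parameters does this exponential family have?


Exponential family dimension calculation:
Each univariate normal has two natural parameters (mu/sigma^2 and -1/(2 sigma^2)).
With 28 independent components, dim = 2 * 28 = 56.

56


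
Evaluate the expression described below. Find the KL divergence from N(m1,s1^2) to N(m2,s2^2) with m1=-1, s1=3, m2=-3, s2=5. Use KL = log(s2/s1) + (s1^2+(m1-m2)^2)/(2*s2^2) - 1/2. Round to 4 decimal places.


KL divergence between normal distributions:
KL = log(s2/s1) + (s1^2 + (m1-m2)^2)/(2*s2^2) - 1/2.
log(5/3) = 0.510826.
(3^2 + (-1--3)^2)/(2*5^2) = (9 + 4)/50 = 0.26.
KL = 0.510826 + 0.26 - 0.5 = 0.2708

0.2708


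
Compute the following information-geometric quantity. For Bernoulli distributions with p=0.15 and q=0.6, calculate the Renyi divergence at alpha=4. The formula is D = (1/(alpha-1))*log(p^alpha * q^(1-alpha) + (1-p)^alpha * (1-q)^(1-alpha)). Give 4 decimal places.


Renyi divergence of order alpha between Bernoulli distributions:
D = (1/(alpha-1))*log(p^alpha * q^(1-alpha) + (1-p)^alpha * (1-q)^(1-alpha)).
alpha = 4, p = 0.15, q = 0.6.
p^alpha * q^(1-alpha) = 0.15^4 * 0.6^-3 = 0.002344.
(1-p)^alpha * (1-q)^(1-alpha) = 0.85^4 * 0.4^-3 = 8.156348.
sum = 0.002344 + 8.156348 = 8.158691.
D = (1/3)*log(8.158691) = 0.6997

0.6997


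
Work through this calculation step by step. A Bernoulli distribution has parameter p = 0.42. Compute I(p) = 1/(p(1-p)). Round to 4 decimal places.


For Bernoulli(p), Fisher information is I(p) = 1/(p*(1-p)).
p = 0.42, 1-p = 0.58.
p*(1-p) = 0.2436.
I(p) = 1/0.2436 = 4.1051

4.1051


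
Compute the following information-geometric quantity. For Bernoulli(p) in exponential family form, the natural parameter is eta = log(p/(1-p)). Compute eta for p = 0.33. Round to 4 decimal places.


Natural parameter for Bernoulli: eta = log(p/(1-p)).
p = 0.33, 1-p = 0.67.
p/(1-p) = 0.492537.
eta = log(0.492537) = -0.7082

-0.7082


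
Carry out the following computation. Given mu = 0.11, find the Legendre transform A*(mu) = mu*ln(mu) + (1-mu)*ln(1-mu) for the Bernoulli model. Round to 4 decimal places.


Legendre transform for Bernoulli:
A*(mu) = mu*log(mu) + (1-mu)*log(1-mu).
mu = 0.11, 1-mu = 0.89.
mu*log(mu) = 0.11*log(0.11) = -0.2428.
(1-mu)*log(1-mu) = 0.89*log(0.89) = -0.103715.
A* = -0.2428 + -0.103715 = -0.3465

-0.3465


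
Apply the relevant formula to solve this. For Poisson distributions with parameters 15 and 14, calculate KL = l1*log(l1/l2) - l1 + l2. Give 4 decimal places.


KL divergence for Poisson:
KL = l1*log(l1/l2) - l1 + l2.
l1 = 15, l2 = 14.
log(15/14) = 0.068993.
l1*log(l1/l2) = 15 * 0.068993 = 1.034893.
KL = 1.034893 - 15 + 14 = 0.0349

0.0349


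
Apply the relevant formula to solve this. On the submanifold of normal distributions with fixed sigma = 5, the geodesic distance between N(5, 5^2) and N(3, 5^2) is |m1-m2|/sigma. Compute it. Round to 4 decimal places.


On the fixed-variance normal subfamily, geodesic distance = |m1-m2|/sigma.
|5 - 3| = 2.
sigma = 5.
d = 2/5 = 0.4000

0.4000


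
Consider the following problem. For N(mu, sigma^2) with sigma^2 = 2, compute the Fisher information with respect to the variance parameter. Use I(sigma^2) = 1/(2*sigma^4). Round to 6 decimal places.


Fisher information for variance: I(sigma^2) = 1/(2*sigma^4).
sigma^2 = 2, so sigma^4 = 4.
I = 1/(2*4) = 1/8 = 0.125000

0.125000


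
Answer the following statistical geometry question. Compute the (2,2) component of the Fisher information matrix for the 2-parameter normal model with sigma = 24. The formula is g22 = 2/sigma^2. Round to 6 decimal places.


For the 2-parameter normal family, the Fisher metric has:
  g11 = 1/sigma^2, g22 = 2/sigma^2.
sigma = 24, sigma^2 = 576.
g22 = 0.003472

0.003472


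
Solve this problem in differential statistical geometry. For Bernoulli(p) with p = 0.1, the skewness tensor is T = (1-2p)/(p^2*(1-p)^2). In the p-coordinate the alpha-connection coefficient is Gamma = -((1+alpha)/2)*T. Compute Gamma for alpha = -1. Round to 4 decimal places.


Skewness (Amari-Chentsov) tensor: T = (1-2p)/(p^2*(1-p)^2).
p = 0.1, 1-2p = 0.8, p^2 = 0.01, (1-p)^2 = 0.81.
T = 0.8/(0.01 * 0.81) = 98.765432.
In the p-coordinate, Gamma^(alpha) = Gamma^(0) - (alpha/2)*T with Gamma^(0) = (1/2)*g'(p) = -T/2,
so Gamma^(alpha) = -((1+alpha)/2)*T.
alpha = -1, -(1+alpha)/2 = 0.0.
Gamma = 0.0 * 98.765432 = 0.0000

0.0000


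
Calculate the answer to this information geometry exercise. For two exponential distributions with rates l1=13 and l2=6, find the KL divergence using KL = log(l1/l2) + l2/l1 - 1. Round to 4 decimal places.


KL divergence for exponential family:
KL = log(l1/l2) + l2/l1 - 1.
log(13/6) = 0.77319.
6/13 = 0.461538.
KL = 0.77319 + 0.461538 - 1 = 0.2347

0.2347


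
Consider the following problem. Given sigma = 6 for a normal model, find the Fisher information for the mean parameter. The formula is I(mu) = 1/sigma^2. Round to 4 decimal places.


The Fisher information for the mean of a normal distribution is I(mu) = 1/sigma^2.
sigma = 6, so sigma^2 = 36.
I(mu) = 1/36 = 0.0278

0.0278


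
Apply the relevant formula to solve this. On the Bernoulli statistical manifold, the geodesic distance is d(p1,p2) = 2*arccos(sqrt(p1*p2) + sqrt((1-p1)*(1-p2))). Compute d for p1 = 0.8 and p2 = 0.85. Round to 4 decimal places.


Geodesic distance on Bernoulli manifold:
d(p1,p2) = 2*arccos(sqrt(p1*p2) + sqrt((1-p1)*(1-p2))).
sqrt(p1*p2) = sqrt(0.8*0.85) = 0.824621.
sqrt((1-p1)*(1-p2)) = sqrt(0.2*0.15) = 0.173205.
arg = 0.824621 + 0.173205 = 0.997826.
d = 2*arccos(0.997826) = 0.1319

0.1319


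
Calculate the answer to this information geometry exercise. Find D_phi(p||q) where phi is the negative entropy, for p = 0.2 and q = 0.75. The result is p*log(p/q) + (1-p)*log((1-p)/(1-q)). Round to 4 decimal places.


Bregman divergence with negative entropy generator:
D = p*log(p/q) + (1-p)*log((1-p)/(1-q)).
p = 0.2, q = 0.75.
p*log(p/q) = 0.2*log(0.2/0.75) = -0.264351.
(1-p)*log((1-p)/(1-q)) = 0.8*log(0.8/0.25) = 0.930521.
D = -0.264351 + 0.930521 = 0.6662

0.6662


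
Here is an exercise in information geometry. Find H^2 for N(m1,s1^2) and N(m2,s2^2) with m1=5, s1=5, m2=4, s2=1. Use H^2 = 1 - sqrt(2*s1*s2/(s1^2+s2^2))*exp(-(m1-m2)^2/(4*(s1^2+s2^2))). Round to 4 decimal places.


Squared Hellinger distance for Gaussians:
H^2 = 1 - sqrt(2*s1*s2/(s1^2+s2^2)) * exp(-(m1-m2)^2/(4*(s1^2+s2^2))).
s1^2 = 25, s2^2 = 1, s1^2+s2^2 = 26.
sqrt(2*5*1/(26)) = 0.620174.
(m1-m2)^2 = (1)^2 = 1.
exp(-1/(4*26)) = exp(-0.009615) = 0.990431.
H^2 = 1 - 0.620174*0.990431 = 0.3858

0.3858


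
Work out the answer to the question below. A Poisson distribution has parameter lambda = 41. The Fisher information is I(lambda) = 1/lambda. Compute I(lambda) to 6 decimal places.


Fisher information for Poisson: I(lambda) = 1/lambda.
lambda = 41.
I(lambda) = 1/41 = 0.024390

0.024390


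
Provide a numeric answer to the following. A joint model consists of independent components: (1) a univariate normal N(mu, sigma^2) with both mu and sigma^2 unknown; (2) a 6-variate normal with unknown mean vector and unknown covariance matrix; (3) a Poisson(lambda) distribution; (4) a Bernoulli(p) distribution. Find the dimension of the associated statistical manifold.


The dimension of a statistical manifold equals the number of free
(independent) real parameters of the model. For a product of independent
blocks the parameter counts add.
- normal (mu, sigma^2): 2.
- 6-variate normal: 6 (mean) + 6*7/2 = 21 (symmetric covariance) = 27.
- Poisson (lambda): 1.
- Bernoulli (p): 1.
Total = 2 + 27 + 1 + 1 = 31.
Dimension = 31

31


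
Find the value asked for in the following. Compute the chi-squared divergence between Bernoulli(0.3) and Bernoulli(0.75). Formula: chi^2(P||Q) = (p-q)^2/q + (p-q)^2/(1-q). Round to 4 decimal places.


Chi-squared divergence between Bernoulli distributions:
chi^2 = (p-q)^2/q + (p-q)^2/(1-q).
p = 0.3, q = 0.75, p-q = -0.45.
(p-q)^2 = 0.2025.
term1 = 0.2025/0.75 = 0.27.
term2 = 0.2025/0.25 = 0.81.
chi^2 = 0.27 + 0.81 = 1.0800

1.0800


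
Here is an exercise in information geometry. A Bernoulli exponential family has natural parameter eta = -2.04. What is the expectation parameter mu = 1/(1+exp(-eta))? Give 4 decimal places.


Dual coordinate (expectation parameter) for Bernoulli:
mu = 1/(1+exp(-eta)).
eta = -2.04.
exp(-eta) = exp(2.04) = 7.690609.
mu = 1/(1+7.690609) = 0.1151

0.1151


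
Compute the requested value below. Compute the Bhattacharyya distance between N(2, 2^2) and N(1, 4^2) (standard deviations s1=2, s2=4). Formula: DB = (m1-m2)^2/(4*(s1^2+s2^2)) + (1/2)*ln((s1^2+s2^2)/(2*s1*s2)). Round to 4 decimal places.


Bhattacharyya distance between two Gaussians:
DB = (m1-m2)^2/(4*(s1^2+s2^2)) + (1/2)*ln((s1^2+s2^2)/(2*s1*s2)).
(m1-m2)^2 = (1)^2 = 1.
s1^2+s2^2 = 4 + 16 = 20.
term1 = 1/80 = 0.0125.
term2 = 0.5*ln(20/16.0) = 0.111572.
DB = 0.0125 + 0.111572 = 0.1241

0.1241


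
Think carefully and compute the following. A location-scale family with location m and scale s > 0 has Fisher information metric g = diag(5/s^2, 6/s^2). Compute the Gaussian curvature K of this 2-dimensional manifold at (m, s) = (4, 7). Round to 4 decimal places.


The metric has the form g = (A dm^2 + B ds^2)/s^2 with A = 5, B = 6.
Substitute u = sqrt(A/B)*m: g = B*(du^2 + ds^2)/s^2, i.e. B times the
Poincare upper half-plane metric, which has constant Gaussian curvature -1.
Scaling a 2D metric by a constant c divides the Gaussian curvature by c,
so K = -1/B = -1/(6) = -0.1667 everywhere (the point (m, s) = (4, 7) is irrelevant:
the curvature is constant).
The requested Gaussian curvature is K = -0.1667.

-0.1667


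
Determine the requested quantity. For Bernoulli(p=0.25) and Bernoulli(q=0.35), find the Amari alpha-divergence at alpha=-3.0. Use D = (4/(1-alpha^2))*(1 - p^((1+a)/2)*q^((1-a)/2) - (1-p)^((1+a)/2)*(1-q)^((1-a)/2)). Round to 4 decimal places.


Amari alpha-divergence:
D = (4/(1-alpha^2))*(1 - p^((1+a)/2)*q^((1-a)/2) - (1-p)^((1+a)/2)*(1-q)^((1-a)/2)).
alpha = -3.0, p = 0.25, q = 0.35.
e1 = (1+alpha)/2 = -1.0, e2 = (1-alpha)/2 = 2.0.
t1 = p^e1 * q^e2 = 0.25^-1.0 * 0.35^2.0 = 0.49.
t2 = (1-p)^e1 * (1-q)^e2 = 0.75^-1.0 * 0.65^2.0 = 0.563333.
4/(1-alpha^2) = -0.5.
D = -0.5*(1 - 0.49 - 0.563333) = 0.0267

0.0267


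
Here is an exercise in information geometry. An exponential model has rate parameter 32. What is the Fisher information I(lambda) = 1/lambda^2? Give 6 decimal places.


Fisher information for exponential: I(lambda) = 1/lambda^2.
lambda = 32, lambda^2 = 1024.
I = 1/1024 = 0.000977

0.000977


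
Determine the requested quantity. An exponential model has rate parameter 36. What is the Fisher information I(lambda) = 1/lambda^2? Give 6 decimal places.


Fisher information for exponential: I(lambda) = 1/lambda^2.
lambda = 36, lambda^2 = 1296.
I = 1/1296 = 0.000772

0.000772


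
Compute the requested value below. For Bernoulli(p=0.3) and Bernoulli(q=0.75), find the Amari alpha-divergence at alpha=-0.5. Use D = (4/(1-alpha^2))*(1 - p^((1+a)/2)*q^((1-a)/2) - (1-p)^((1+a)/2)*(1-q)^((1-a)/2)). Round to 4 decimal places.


Amari alpha-divergence:
D = (4/(1-alpha^2))*(1 - p^((1+a)/2)*q^((1-a)/2) - (1-p)^((1+a)/2)*(1-q)^((1-a)/2)).
alpha = -0.5, p = 0.3, q = 0.75.
e1 = (1+alpha)/2 = 0.25, e2 = (1-alpha)/2 = 0.75.
t1 = p^e1 * q^e2 = 0.3^0.25 * 0.75^0.75 = 0.596453.
t2 = (1-p)^e1 * (1-q)^e2 = 0.7^0.25 * 0.25^0.75 = 0.323392.
4/(1-alpha^2) = 5.333333.
D = 5.333333*(1 - 0.596453 - 0.323392) = 0.4275

0.4275


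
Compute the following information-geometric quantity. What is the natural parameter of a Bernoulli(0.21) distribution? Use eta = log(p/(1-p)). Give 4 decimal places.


Natural parameter for Bernoulli: eta = log(p/(1-p)).
p = 0.21, 1-p = 0.79.
p/(1-p) = 0.265823.
eta = log(0.265823) = -1.3249

-1.3249


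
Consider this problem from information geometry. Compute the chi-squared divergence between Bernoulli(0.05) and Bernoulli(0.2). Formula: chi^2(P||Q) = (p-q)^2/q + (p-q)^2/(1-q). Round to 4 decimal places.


Chi-squared divergence between Bernoulli distributions:
chi^2 = (p-q)^2/q + (p-q)^2/(1-q).
p = 0.05, q = 0.2, p-q = -0.15.
(p-q)^2 = 0.0225.
term1 = 0.0225/0.2 = 0.1125.
term2 = 0.0225/0.8 = 0.028125.
chi^2 = 0.1125 + 0.028125 = 0.1406

0.1406


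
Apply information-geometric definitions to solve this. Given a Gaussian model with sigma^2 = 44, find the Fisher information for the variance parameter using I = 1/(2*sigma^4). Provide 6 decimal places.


Fisher information for variance: I(sigma^2) = 1/(2*sigma^4).
sigma^2 = 44, so sigma^4 = 1936.
I = 1/(2*1936) = 1/3872 = 0.000258

0.000258


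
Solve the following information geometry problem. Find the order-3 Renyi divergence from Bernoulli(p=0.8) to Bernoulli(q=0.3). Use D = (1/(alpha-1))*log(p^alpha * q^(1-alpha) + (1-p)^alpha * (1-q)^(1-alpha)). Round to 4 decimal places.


Renyi divergence of order alpha between Bernoulli distributions:
D = (1/(alpha-1))*log(p^alpha * q^(1-alpha) + (1-p)^alpha * (1-q)^(1-alpha)).
alpha = 3, p = 0.8, q = 0.3.
p^alpha * q^(1-alpha) = 0.8^3 * 0.3^-2 = 5.688889.
(1-p)^alpha * (1-q)^(1-alpha) = 0.2^3 * 0.7^-2 = 0.016327.
sum = 5.688889 + 0.016327 = 5.705215.
D = (1/2)*log(5.705215) = 0.8707

0.8707


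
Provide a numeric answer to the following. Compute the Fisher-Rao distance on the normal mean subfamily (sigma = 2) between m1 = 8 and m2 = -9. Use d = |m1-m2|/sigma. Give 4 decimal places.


On the fixed-variance normal subfamily, geodesic distance = |m1-m2|/sigma.
|8 - -9| = 17.
sigma = 2.
d = 17/2 = 8.5000

8.5000


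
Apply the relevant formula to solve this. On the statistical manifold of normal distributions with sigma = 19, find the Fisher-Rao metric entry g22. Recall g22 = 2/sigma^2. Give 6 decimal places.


For the 2-parameter normal family, the Fisher metric has:
  g11 = 1/sigma^2, g22 = 2/sigma^2.
sigma = 19, sigma^2 = 361.
g22 = 0.005540

0.005540


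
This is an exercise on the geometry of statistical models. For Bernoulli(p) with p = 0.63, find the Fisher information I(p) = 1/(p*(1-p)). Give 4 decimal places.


For Bernoulli(p), Fisher information is I(p) = 1/(p*(1-p)).
p = 0.63, 1-p = 0.37.
p*(1-p) = 0.2331.
I(p) = 1/0.2331 = 4.2900

4.2900


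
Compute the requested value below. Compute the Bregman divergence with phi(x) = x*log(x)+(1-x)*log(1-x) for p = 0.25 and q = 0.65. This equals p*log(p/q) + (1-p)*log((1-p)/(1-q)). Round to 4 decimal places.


Bregman divergence with negative entropy generator:
D = p*log(p/q) + (1-p)*log((1-p)/(1-q)).
p = 0.25, q = 0.65.
p*log(p/q) = 0.25*log(0.25/0.65) = -0.238878.
(1-p)*log((1-p)/(1-q)) = 0.75*log(0.75/0.35) = 0.571605.
D = -0.238878 + 0.571605 = 0.3327

0.3327


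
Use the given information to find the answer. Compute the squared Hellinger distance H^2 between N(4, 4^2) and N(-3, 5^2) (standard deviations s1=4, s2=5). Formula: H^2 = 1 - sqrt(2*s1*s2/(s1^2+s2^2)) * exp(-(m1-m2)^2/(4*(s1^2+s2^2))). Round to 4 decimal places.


Squared Hellinger distance for Gaussians:
H^2 = 1 - sqrt(2*s1*s2/(s1^2+s2^2)) * exp(-(m1-m2)^2/(4*(s1^2+s2^2))).
s1^2 = 16, s2^2 = 25, s1^2+s2^2 = 41.
sqrt(2*4*5/(41)) = 0.98773.
(m1-m2)^2 = (7)^2 = 49.
exp(-49/(4*41)) = exp(-0.29878) = 0.741722.
H^2 = 1 - 0.98773*0.741722 = 0.2674

0.2674


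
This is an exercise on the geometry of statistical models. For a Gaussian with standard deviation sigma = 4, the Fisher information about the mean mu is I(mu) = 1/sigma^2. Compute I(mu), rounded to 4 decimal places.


The Fisher information for the mean of a normal distribution is I(mu) = 1/sigma^2.
sigma = 4, so sigma^2 = 16.
I(mu) = 1/16 = 0.0625

0.0625


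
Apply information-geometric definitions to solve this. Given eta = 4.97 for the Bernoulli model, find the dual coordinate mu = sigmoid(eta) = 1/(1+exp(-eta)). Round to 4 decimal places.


Dual coordinate (expectation parameter) for Bernoulli:
mu = 1/(1+exp(-eta)).
eta = 4.97.
exp(-eta) = exp(-4.97) = 0.006943.
mu = 1/(1+0.006943) = 0.9931

0.9931


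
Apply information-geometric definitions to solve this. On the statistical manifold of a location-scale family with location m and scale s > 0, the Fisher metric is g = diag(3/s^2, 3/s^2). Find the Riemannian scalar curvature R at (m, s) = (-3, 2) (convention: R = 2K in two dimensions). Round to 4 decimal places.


The metric has the form g = (A dm^2 + B ds^2)/s^2 with A = 3, B = 3.
Substitute u = sqrt(A/B)*m: g = B*(du^2 + ds^2)/s^2, i.e. B times the
Poincare upper half-plane metric, which has constant Gaussian curvature -1.
Scaling a 2D metric by a constant c divides the Gaussian curvature by c,
so K = -1/B = -1/(3) = -0.3333 everywhere (the point (m, s) = (-3, 2) is irrelevant:
the curvature is constant).
Scalar curvature in dimension 2: R = 2K = -2/(3) = -0.6667.

-0.6667


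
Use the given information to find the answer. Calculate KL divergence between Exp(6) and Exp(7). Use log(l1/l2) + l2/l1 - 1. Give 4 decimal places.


KL divergence for exponential family:
KL = log(l1/l2) + l2/l1 - 1.
log(6/7) = -0.154151.
7/6 = 1.166667.
KL = -0.154151 + 1.166667 - 1 = 0.0125

0.0125


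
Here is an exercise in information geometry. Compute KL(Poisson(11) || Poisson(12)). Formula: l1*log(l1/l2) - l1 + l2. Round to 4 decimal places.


KL divergence for Poisson:
KL = l1*log(l1/l2) - l1 + l2.
l1 = 11, l2 = 12.
log(11/12) = -0.087011.
l1*log(l1/l2) = 11 * -0.087011 = -0.957125.
KL = -0.957125 - 11 + 12 = 0.0429

0.0429


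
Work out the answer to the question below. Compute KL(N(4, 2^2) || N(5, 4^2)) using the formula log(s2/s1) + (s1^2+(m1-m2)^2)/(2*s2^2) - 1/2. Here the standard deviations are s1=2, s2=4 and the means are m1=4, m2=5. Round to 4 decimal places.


KL divergence between normal distributions:
KL = log(s2/s1) + (s1^2 + (m1-m2)^2)/(2*s2^2) - 1/2.
log(4/2) = 0.693147.
(2^2 + (4-5)^2)/(2*4^2) = (4 + 1)/32 = 0.15625.
KL = 0.693147 + 0.15625 - 0.5 = 0.3494

0.3494


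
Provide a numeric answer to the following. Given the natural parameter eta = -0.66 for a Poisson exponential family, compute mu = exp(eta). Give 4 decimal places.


Expectation parameter for Poisson exponential family:
mu = exp(eta).
eta = -0.66.
mu = exp(-0.66) = 0.5169

0.5169


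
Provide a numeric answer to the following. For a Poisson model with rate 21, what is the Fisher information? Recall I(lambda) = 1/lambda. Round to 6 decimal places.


Fisher information for Poisson: I(lambda) = 1/lambda.
lambda = 21.
I(lambda) = 1/21 = 0.047619

0.047619


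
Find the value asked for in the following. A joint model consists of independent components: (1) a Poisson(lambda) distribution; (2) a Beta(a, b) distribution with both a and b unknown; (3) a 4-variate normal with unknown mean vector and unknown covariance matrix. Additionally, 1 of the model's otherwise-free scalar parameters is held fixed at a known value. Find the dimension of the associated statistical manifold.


The dimension of a statistical manifold equals the number of free
(independent) real parameters of the model. For a product of independent
blocks the parameter counts add.
- Poisson (lambda): 1.
- Beta (a, b): 2.
- 4-variate normal: 4 (mean) + 4*5/2 = 10 (symmetric covariance) = 14.
Total = 1 + 2 + 14 = 17.
1 parameter(s) fixed at known values: 17 - 1 = 16.
Dimension = 16

16


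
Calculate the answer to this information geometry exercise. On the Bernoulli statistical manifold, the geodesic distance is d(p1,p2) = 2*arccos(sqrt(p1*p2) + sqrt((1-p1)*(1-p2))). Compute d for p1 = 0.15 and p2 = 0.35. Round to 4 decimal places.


Geodesic distance on Bernoulli manifold:
d(p1,p2) = 2*arccos(sqrt(p1*p2) + sqrt((1-p1)*(1-p2))).
sqrt(p1*p2) = sqrt(0.15*0.35) = 0.229129.
sqrt((1-p1)*(1-p2)) = sqrt(0.85*0.65) = 0.743303.
arg = 0.229129 + 0.743303 = 0.972432.
d = 2*arccos(0.972432) = 0.4707

0.4707


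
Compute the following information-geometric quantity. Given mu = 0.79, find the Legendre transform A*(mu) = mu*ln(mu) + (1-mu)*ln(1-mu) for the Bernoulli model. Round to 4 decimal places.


Legendre transform for Bernoulli:
A*(mu) = mu*log(mu) + (1-mu)*log(1-mu).
mu = 0.79, 1-mu = 0.21.
mu*log(mu) = 0.79*log(0.79) = -0.186221.
(1-mu)*log(1-mu) = 0.21*log(0.21) = -0.327736.
A* = -0.186221 + -0.327736 = -0.5140

-0.5140


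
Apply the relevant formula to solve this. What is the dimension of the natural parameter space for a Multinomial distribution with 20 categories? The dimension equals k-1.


Exponential family dimension calculation:
For Multinomial with k=20 categories, dim = k-1 = 19.

19


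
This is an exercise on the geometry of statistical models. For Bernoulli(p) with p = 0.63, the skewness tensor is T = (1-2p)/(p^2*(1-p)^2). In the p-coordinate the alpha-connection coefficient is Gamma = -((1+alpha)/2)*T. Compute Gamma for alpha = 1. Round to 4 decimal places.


Skewness (Amari-Chentsov) tensor: T = (1-2p)/(p^2*(1-p)^2).
p = 0.63, 1-2p = -0.26, p^2 = 0.3969, (1-p)^2 = 0.1369.
T = -0.26/(0.3969 * 0.1369) = -4.785076.
In the p-coordinate, Gamma^(alpha) = Gamma^(0) - (alpha/2)*T with Gamma^(0) = (1/2)*g'(p) = -T/2,
so Gamma^(alpha) = -((1+alpha)/2)*T.
alpha = 1, -(1+alpha)/2 = -1.0.
Gamma = -1.0 * -4.785076 = 4.7851

4.7851


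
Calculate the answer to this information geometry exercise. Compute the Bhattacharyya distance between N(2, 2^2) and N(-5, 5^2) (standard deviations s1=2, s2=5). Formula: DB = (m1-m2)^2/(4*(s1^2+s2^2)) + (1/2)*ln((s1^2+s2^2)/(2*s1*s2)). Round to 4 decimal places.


Bhattacharyya distance between two Gaussians:
DB = (m1-m2)^2/(4*(s1^2+s2^2)) + (1/2)*ln((s1^2+s2^2)/(2*s1*s2)).
(m1-m2)^2 = (7)^2 = 49.
s1^2+s2^2 = 4 + 25 = 29.
term1 = 49/116 = 0.422414.
term2 = 0.5*ln(29/20.0) = 0.185782.
DB = 0.422414 + 0.185782 = 0.6082

0.6082


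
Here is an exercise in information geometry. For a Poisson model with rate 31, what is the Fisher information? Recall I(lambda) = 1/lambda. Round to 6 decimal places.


Fisher information for Poisson: I(lambda) = 1/lambda.
lambda = 31.
I(lambda) = 1/31 = 0.032258

0.032258


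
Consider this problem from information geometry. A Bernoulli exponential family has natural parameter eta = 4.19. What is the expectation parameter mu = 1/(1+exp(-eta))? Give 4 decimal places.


Dual coordinate (expectation parameter) for Bernoulli:
mu = 1/(1+exp(-eta)).
eta = 4.19.
exp(-eta) = exp(-4.19) = 0.015146.
mu = 1/(1+0.015146) = 0.9851

0.9851


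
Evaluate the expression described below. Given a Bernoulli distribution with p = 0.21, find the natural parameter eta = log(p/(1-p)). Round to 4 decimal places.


Natural parameter for Bernoulli: eta = log(p/(1-p)).
p = 0.21, 1-p = 0.79.
p/(1-p) = 0.265823.
eta = log(0.265823) = -1.3249

-1.3249


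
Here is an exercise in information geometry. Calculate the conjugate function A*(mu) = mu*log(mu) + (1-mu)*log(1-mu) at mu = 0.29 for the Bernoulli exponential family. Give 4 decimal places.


Legendre transform for Bernoulli:
A*(mu) = mu*log(mu) + (1-mu)*log(1-mu).
mu = 0.29, 1-mu = 0.71.
mu*log(mu) = 0.29*log(0.29) = -0.358984.
(1-mu)*log(1-mu) = 0.71*log(0.71) = -0.243168.
A* = -0.358984 + -0.243168 = -0.6022

-0.6022


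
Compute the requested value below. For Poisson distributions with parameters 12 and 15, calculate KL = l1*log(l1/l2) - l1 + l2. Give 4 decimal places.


KL divergence for Poisson:
KL = l1*log(l1/l2) - l1 + l2.
l1 = 12, l2 = 15.
log(12/15) = -0.223144.
l1*log(l1/l2) = 12 * -0.223144 = -2.677723.
KL = -2.677723 - 12 + 15 = 0.3223

0.3223


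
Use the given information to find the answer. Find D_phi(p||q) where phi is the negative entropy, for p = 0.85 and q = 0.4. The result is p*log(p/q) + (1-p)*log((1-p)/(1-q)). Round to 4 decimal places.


Bregman divergence with negative entropy generator:
D = p*log(p/q) + (1-p)*log((1-p)/(1-q)).
p = 0.85, q = 0.4.
p*log(p/q) = 0.85*log(0.85/0.4) = 0.640706.
(1-p)*log((1-p)/(1-q)) = 0.15*log(0.15/0.6) = -0.207944.
D = 0.640706 + -0.207944 = 0.4328

0.4328


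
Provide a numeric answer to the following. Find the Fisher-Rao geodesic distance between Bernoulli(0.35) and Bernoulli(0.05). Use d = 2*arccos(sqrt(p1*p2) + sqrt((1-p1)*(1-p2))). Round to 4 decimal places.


Geodesic distance on Bernoulli manifold:
d(p1,p2) = 2*arccos(sqrt(p1*p2) + sqrt((1-p1)*(1-p2))).
sqrt(p1*p2) = sqrt(0.35*0.05) = 0.132288.
sqrt((1-p1)*(1-p2)) = sqrt(0.65*0.95) = 0.785812.
arg = 0.132288 + 0.785812 = 0.918099.
d = 2*arccos(0.918099) = 0.8151

0.8151


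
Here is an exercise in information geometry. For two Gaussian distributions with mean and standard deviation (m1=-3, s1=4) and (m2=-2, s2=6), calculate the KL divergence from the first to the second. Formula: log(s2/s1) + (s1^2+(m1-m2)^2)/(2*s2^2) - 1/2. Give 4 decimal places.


KL divergence between normal distributions:
KL = log(s2/s1) + (s1^2 + (m1-m2)^2)/(2*s2^2) - 1/2.
log(6/4) = 0.405465.
(4^2 + (-3--2)^2)/(2*6^2) = (16 + 1)/72 = 0.236111.
KL = 0.405465 + 0.236111 - 0.5 = 0.1416

0.1416


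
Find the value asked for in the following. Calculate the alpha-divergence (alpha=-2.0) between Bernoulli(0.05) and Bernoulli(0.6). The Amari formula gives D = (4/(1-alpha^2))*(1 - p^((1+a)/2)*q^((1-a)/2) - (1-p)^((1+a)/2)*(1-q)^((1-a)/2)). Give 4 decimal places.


Amari alpha-divergence:
D = (4/(1-alpha^2))*(1 - p^((1+a)/2)*q^((1-a)/2) - (1-p)^((1+a)/2)*(1-q)^((1-a)/2)).
alpha = -2.0, p = 0.05, q = 0.6.
e1 = (1+alpha)/2 = -0.5, e2 = (1-alpha)/2 = 1.5.
t1 = p^e1 * q^e2 = 0.05^-0.5 * 0.6^1.5 = 2.078461.
t2 = (1-p)^e1 * (1-q)^e2 = 0.95^-0.5 * 0.4^1.5 = 0.259554.
4/(1-alpha^2) = -1.333333.
D = -1.333333*(1 - 2.078461 - 0.259554) = 1.7840

1.7840


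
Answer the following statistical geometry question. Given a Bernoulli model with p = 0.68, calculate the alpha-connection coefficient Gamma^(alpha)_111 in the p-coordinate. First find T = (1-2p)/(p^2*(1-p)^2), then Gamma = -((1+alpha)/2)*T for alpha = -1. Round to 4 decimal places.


Skewness (Amari-Chentsov) tensor: T = (1-2p)/(p^2*(1-p)^2).
p = 0.68, 1-2p = -0.36, p^2 = 0.4624, (1-p)^2 = 0.1024.
T = -0.36/(0.4624 * 0.1024) = -7.602995.
In the p-coordinate, Gamma^(alpha) = Gamma^(0) - (alpha/2)*T with Gamma^(0) = (1/2)*g'(p) = -T/2,
so Gamma^(alpha) = -((1+alpha)/2)*T.
alpha = -1, -(1+alpha)/2 = 0.0.
Gamma = 0.0 * -7.602995 = 0.0000

0.0000


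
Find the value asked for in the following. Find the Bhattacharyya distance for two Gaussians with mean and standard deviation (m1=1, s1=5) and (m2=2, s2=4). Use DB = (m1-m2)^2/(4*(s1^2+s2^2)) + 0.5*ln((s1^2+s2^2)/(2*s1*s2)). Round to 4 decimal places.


Bhattacharyya distance between two Gaussians:
DB = (m1-m2)^2/(4*(s1^2+s2^2)) + (1/2)*ln((s1^2+s2^2)/(2*s1*s2)).
(m1-m2)^2 = (-1)^2 = 1.
s1^2+s2^2 = 25 + 16 = 41.
term1 = 1/164 = 0.006098.
term2 = 0.5*ln(41/40.0) = 0.012346.
DB = 0.006098 + 0.012346 = 0.0184

0.0184


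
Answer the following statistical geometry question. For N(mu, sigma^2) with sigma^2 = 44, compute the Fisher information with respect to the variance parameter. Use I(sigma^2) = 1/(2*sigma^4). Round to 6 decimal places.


Fisher information for variance: I(sigma^2) = 1/(2*sigma^4).
sigma^2 = 44, so sigma^4 = 1936.
I = 1/(2*1936) = 1/3872 = 0.000258

0.000258


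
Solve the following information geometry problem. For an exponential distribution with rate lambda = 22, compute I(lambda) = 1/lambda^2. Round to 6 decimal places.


Fisher information for exponential: I(lambda) = 1/lambda^2.
lambda = 22, lambda^2 = 484.
I = 1/484 = 0.002066

0.002066


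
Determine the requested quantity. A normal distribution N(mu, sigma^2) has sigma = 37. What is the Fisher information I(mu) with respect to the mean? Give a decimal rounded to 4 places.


The Fisher information for the mean of a normal distribution is I(mu) = 1/sigma^2.
sigma = 37, so sigma^2 = 1369.
I(mu) = 1/1369 = 0.0007

0.0007


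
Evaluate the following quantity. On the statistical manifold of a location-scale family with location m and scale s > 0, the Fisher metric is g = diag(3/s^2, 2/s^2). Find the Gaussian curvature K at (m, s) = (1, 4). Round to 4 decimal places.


The metric has the form g = (A dm^2 + B ds^2)/s^2 with A = 3, B = 2.
Substitute u = sqrt(A/B)*m: g = B*(du^2 + ds^2)/s^2, i.e. B times the
Poincare upper half-plane metric, which has constant Gaussian curvature -1.
Scaling a 2D metric by a constant c divides the Gaussian curvature by c,
so K = -1/B = -1/(2) = -0.5000 everywhere (the point (m, s) = (1, 4) is irrelevant:
the curvature is constant).
The requested Gaussian curvature is K = -0.5000.

-0.5000


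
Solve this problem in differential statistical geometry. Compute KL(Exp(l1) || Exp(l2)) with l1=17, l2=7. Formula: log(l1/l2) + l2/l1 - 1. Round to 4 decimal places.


KL divergence for exponential family:
KL = log(l1/l2) + l2/l1 - 1.
log(17/7) = 0.887303.
7/17 = 0.411765.
KL = 0.887303 + 0.411765 - 1 = 0.2991

0.2991


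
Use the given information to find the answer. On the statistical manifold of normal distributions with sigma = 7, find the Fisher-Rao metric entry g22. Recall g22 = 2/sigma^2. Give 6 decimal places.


For the 2-parameter normal family, the Fisher metric has:
  g11 = 1/sigma^2, g22 = 2/sigma^2.
sigma = 7, sigma^2 = 49.
g22 = 0.040816

0.040816


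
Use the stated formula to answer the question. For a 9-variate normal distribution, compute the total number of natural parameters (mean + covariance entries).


Exponential family dimension calculation:
For 9-dim MVN: mean has 9 params, covariance has 9*10/2 = 45 unique entries.
Total dim = 9 + 45 = 54.

54


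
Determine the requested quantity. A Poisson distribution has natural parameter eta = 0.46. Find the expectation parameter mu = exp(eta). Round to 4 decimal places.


Expectation parameter for Poisson exponential family:
mu = exp(eta).
eta = 0.46.
mu = exp(0.46) = 1.5841

1.5841


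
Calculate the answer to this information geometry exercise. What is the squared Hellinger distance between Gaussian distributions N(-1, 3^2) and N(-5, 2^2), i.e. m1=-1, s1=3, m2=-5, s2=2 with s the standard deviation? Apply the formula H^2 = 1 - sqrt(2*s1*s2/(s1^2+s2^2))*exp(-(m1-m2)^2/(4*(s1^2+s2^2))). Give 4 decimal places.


Squared Hellinger distance for Gaussians:
H^2 = 1 - sqrt(2*s1*s2/(s1^2+s2^2)) * exp(-(m1-m2)^2/(4*(s1^2+s2^2))).
s1^2 = 9, s2^2 = 4, s1^2+s2^2 = 13.
sqrt(2*3*2/(13)) = 0.960769.
(m1-m2)^2 = (4)^2 = 16.
exp(-16/(4*13)) = exp(-0.307692) = 0.735141.
H^2 = 1 - 0.960769*0.735141 = 0.2937

0.2937


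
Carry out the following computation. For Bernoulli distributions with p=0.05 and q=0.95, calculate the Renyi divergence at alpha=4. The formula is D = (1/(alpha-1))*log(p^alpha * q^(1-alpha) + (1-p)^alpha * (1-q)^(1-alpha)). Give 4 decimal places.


Renyi divergence of order alpha between Bernoulli distributions:
D = (1/(alpha-1))*log(p^alpha * q^(1-alpha) + (1-p)^alpha * (1-q)^(1-alpha)).
alpha = 4, p = 0.05, q = 0.95.
p^alpha * q^(1-alpha) = 0.05^4 * 0.95^-3 = 7e-06.
(1-p)^alpha * (1-q)^(1-alpha) = 0.95^4 * 0.05^-3 = 6516.05.
sum = 7e-06 + 6516.05 = 6516.050007.
D = (1/3)*log(6516.050007) = 2.9273

2.9273


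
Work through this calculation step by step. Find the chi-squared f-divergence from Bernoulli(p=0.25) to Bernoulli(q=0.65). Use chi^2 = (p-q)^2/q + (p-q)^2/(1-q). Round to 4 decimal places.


Chi-squared divergence between Bernoulli distributions:
chi^2 = (p-q)^2/q + (p-q)^2/(1-q).
p = 0.25, q = 0.65, p-q = -0.4.
(p-q)^2 = 0.16.
term1 = 0.16/0.65 = 0.246154.
term2 = 0.16/0.35 = 0.457143.
chi^2 = 0.246154 + 0.457143 = 0.7033

0.7033


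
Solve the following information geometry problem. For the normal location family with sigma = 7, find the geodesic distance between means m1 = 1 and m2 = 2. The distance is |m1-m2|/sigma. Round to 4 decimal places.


On the fixed-variance normal subfamily, geodesic distance = |m1-m2|/sigma.
|1 - 2| = 1.
sigma = 7.
d = 1/7 = 0.1429

0.1429


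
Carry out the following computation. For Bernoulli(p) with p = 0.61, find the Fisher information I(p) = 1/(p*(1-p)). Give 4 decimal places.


For Bernoulli(p), Fisher information is I(p) = 1/(p*(1-p)).
p = 0.61, 1-p = 0.39.
p*(1-p) = 0.2379.
I(p) = 1/0.2379 = 4.2034

4.2034


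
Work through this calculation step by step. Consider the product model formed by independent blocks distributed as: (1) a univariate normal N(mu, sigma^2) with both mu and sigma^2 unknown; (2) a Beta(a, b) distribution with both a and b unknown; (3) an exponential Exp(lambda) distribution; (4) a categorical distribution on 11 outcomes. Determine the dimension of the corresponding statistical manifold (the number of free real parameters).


The dimension of a statistical manifold equals the number of free
(independent) real parameters of the model. For a product of independent
blocks the parameter counts add.
- normal (mu, sigma^2): 2.
- Beta (a, b): 2.
- exponential (lambda): 1.
- categorical on 11 outcomes (probabilities sum to 1): 11-1 = 10.
Total = 2 + 2 + 1 + 10 = 15.
Dimension = 15

15


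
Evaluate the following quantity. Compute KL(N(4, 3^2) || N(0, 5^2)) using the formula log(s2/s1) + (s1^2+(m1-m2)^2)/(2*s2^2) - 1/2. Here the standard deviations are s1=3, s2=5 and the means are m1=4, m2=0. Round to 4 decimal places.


KL divergence between normal distributions:
KL = log(s2/s1) + (s1^2 + (m1-m2)^2)/(2*s2^2) - 1/2.
log(5/3) = 0.510826.
(3^2 + (4-0)^2)/(2*5^2) = (9 + 16)/50 = 0.5.
KL = 0.510826 + 0.5 - 0.5 = 0.5108

0.5108


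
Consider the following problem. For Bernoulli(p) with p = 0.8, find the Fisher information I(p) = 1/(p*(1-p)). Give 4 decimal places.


For Bernoulli(p), Fisher information is I(p) = 1/(p*(1-p)).
p = 0.8, 1-p = 0.2.
p*(1-p) = 0.16.
I(p) = 1/0.16 = 6.2500

6.2500


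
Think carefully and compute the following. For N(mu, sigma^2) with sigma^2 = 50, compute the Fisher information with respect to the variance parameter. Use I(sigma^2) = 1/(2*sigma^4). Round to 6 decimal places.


Fisher information for variance: I(sigma^2) = 1/(2*sigma^4).
sigma^2 = 50, so sigma^4 = 2500.
I = 1/(2*2500) = 1/5000 = 0.000200

0.000200


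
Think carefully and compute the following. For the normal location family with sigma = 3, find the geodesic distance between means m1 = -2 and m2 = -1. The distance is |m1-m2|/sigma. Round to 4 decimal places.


On the fixed-variance normal subfamily, geodesic distance = |m1-m2|/sigma.
|-2 - -1| = 1.
sigma = 3.
d = 1/3 = 0.3333

0.3333


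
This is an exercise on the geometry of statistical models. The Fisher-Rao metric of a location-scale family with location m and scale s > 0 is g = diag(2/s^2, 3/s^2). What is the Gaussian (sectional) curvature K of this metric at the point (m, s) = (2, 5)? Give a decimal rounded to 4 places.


The metric has the form g = (A dm^2 + B ds^2)/s^2 with A = 2, B = 3.
Substitute u = sqrt(A/B)*m: g = B*(du^2 + ds^2)/s^2, i.e. B times the
Poincare upper half-plane metric, which has constant Gaussian curvature -1.
Scaling a 2D metric by a constant c divides the Gaussian curvature by c,
so K = -1/B = -1/(3) = -0.3333 everywhere (the point (m, s) = (2, 5) is irrelevant:
the curvature is constant).
The requested Gaussian curvature is K = -0.3333.

-0.3333


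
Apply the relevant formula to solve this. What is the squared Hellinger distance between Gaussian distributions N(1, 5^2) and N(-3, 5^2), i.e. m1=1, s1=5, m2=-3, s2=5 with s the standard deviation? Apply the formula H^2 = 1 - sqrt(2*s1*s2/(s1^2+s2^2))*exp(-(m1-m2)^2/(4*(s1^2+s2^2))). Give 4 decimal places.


Squared Hellinger distance for Gaussians:
H^2 = 1 - sqrt(2*s1*s2/(s1^2+s2^2)) * exp(-(m1-m2)^2/(4*(s1^2+s2^2))).
s1^2 = 25, s2^2 = 25, s1^2+s2^2 = 50.
sqrt(2*5*5/(50)) = 1.0.
(m1-m2)^2 = (4)^2 = 16.
exp(-16/(4*50)) = exp(-0.08) = 0.923116.
H^2 = 1 - 1.0*0.923116 = 0.0769

0.0769


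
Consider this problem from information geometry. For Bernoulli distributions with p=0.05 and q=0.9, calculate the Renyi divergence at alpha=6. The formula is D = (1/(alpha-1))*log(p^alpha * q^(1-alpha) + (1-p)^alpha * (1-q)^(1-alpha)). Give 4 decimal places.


Renyi divergence of order alpha between Bernoulli distributions:
D = (1/(alpha-1))*log(p^alpha * q^(1-alpha) + (1-p)^alpha * (1-q)^(1-alpha)).
alpha = 6, p = 0.05, q = 0.9.
p^alpha * q^(1-alpha) = 0.05^6 * 0.9^-5 = 0.0.
(1-p)^alpha * (1-q)^(1-alpha) = 0.95^6 * 0.1^-5 = 73509.189063.
sum = 0.0 + 73509.189063 = 73509.189063.
D = (1/5)*log(73509.189063) = 2.2410

2.2410


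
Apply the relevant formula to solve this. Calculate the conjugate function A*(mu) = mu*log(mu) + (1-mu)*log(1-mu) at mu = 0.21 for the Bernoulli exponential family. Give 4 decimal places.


Legendre transform for Bernoulli:
A*(mu) = mu*log(mu) + (1-mu)*log(1-mu).
mu = 0.21, 1-mu = 0.79.
mu*log(mu) = 0.21*log(0.21) = -0.327736.
(1-mu)*log(1-mu) = 0.79*log(0.79) = -0.186221.
A* = -0.327736 + -0.186221 = -0.5140

-0.5140


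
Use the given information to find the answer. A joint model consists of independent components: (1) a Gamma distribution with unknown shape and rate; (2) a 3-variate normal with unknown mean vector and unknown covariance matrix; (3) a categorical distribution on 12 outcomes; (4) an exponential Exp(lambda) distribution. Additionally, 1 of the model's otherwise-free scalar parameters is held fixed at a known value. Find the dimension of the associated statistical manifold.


The dimension of a statistical manifold equals the number of free
(independent) real parameters of the model. For a product of independent
blocks the parameter counts add.
- Gamma (shape, rate): 2.
- 3-variate normal: 3 (mean) + 3*4/2 = 6 (symmetric covariance) = 9.
- categorical on 12 outcomes (probabilities sum to 1): 12-1 = 11.
- exponential (lambda): 1.
Total = 2 + 9 + 11 + 1 = 23.
1 parameter(s) fixed at known values: 23 - 1 = 22.
Dimension = 22

22


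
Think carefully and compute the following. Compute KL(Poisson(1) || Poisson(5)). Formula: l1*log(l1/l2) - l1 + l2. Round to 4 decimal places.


KL divergence for Poisson:
KL = l1*log(l1/l2) - l1 + l2.
l1 = 1, l2 = 5.
log(1/5) = -1.609438.
l1*log(l1/l2) = 1 * -1.609438 = -1.609438.
KL = -1.609438 - 1 + 5 = 2.3906

2.3906


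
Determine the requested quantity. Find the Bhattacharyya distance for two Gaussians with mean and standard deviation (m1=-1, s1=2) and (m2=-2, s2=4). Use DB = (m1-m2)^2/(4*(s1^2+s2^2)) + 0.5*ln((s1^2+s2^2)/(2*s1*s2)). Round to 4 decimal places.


Bhattacharyya distance between two Gaussians:
DB = (m1-m2)^2/(4*(s1^2+s2^2)) + (1/2)*ln((s1^2+s2^2)/(2*s1*s2)).
(m1-m2)^2 = (1)^2 = 1.
s1^2+s2^2 = 4 + 16 = 20.
term1 = 1/80 = 0.0125.
term2 = 0.5*ln(20/16.0) = 0.111572.
DB = 0.0125 + 0.111572 = 0.1241

0.1241


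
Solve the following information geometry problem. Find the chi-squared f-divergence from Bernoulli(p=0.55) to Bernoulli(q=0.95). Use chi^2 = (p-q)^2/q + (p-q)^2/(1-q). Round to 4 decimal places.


Chi-squared divergence between Bernoulli distributions:
chi^2 = (p-q)^2/q + (p-q)^2/(1-q).
p = 0.55, q = 0.95, p-q = -0.4.
(p-q)^2 = 0.16.
term1 = 0.16/0.95 = 0.168421.
term2 = 0.16/0.05 = 3.2.
chi^2 = 0.168421 + 3.2 = 3.3684

3.3684
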